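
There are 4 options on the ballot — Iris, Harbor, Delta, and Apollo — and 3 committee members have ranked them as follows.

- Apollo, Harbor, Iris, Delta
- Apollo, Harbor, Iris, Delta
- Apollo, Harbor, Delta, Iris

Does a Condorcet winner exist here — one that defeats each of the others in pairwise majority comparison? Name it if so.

Head-to-head results (3 voters total):
Iris vs Harbor: Harbor wins 3–0.
Iris vs Delta: Iris wins 2–1.
Iris vs Apollo: Apollo wins 3–0.
Harbor vs Delta: Harbor wins 3–0.
Harbor vs Apollo: Apollo wins 3–0.
Delta vs Apollo: Apollo wins 3–0.
Apollo beats each rival — Iris (3–0), Harbor (3–0), Delta (3–0) — so Apollo is the Condorcet winner.

Apollo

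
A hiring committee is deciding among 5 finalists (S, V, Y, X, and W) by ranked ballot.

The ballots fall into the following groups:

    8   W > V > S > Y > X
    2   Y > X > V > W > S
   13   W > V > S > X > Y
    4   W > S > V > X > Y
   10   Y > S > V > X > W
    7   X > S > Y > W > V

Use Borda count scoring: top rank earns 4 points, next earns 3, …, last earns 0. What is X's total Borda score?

Borda scores:
  S: 8·2 + 2·0 + 13·2 + 4·3 + 10·3 + 7·3 = 105
  V: 8·3 + 2·2 + 13·3 + 4·2 + 10·2 + 7·0 = 95
  Y: 8·1 + 2·4 + 13·0 + 4·0 + 10·4 + 7·2 = 70
  X: 8·0 + 2·3 + 13·1 + 4·1 + 10·1 + 7·4 = 61
  W: 8·4 + 2·1 + 13·4 + 4·4 + 10·0 + 7·1 = 109

61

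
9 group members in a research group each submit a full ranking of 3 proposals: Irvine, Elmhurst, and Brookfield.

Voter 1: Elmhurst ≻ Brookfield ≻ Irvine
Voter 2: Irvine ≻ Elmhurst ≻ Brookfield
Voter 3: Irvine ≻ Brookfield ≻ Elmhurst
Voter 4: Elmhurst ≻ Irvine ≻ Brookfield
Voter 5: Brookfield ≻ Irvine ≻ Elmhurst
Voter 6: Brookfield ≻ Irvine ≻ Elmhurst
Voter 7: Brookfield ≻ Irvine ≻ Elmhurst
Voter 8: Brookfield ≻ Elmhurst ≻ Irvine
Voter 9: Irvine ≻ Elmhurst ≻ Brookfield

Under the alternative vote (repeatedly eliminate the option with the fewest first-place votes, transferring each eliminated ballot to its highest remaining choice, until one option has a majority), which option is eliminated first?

Round 1: Brookfield 4, Irvine 3, Elmhurst 2. Elmhurst has the fewest and is eliminated.
Round 2: Brookfield 5, Irvine 4. Brookfield has a majority.

Elmhurst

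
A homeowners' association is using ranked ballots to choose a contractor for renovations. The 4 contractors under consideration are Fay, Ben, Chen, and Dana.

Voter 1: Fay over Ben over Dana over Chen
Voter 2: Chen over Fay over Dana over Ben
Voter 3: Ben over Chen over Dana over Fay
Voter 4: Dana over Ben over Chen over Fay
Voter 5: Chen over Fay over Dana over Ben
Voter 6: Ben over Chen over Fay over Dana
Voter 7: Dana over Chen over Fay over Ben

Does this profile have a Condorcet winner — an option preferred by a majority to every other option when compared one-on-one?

No

Head-to-head results (7 voters total):
Fay vs Ben: Fay wins 4–3.
Fay vs Chen: Chen wins 6–1.
Fay vs Dana: Fay wins 4–3.
Ben vs Chen: Ben wins 4–3.
Ben vs Dana: Dana wins 4–3.
Chen vs Dana: Chen wins 4–3.
No candidate beats all others: Fay beats Ben beats Chen beats Fay, a majority cycle.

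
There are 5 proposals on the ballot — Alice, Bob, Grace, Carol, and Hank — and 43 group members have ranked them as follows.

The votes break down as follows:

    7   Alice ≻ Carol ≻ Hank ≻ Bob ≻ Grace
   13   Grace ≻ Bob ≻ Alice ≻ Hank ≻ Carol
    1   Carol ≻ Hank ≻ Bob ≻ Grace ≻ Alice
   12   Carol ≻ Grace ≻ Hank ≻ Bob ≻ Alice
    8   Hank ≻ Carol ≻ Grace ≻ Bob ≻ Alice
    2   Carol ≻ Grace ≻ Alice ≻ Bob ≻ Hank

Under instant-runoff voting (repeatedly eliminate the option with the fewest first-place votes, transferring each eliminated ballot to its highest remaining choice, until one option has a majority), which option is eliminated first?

Bob

Round 1: Carol 15, Grace 13, Hank 8, Alice 7, Bob 0. Bob has the fewest and is eliminated.
Round 2: Carol 15, Grace 13, Hank 8, Alice 7. Alice has the fewest and is eliminated.
Round 3: Carol 22, Grace 13, Hank 8. Carol has a majority.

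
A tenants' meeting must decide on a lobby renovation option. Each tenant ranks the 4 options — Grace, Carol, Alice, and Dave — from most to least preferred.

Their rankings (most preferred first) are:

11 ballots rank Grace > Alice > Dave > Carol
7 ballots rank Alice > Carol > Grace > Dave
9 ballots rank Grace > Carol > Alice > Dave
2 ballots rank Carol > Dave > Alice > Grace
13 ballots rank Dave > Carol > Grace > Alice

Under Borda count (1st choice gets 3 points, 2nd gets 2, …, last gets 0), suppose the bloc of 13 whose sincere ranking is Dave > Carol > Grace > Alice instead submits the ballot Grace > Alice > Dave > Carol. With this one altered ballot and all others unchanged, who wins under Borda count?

Grace

Borda totals with the altered ballot: Grace 106, Carol 38, Alice 80, Dave 28.
The winner is unchanged: still Grace.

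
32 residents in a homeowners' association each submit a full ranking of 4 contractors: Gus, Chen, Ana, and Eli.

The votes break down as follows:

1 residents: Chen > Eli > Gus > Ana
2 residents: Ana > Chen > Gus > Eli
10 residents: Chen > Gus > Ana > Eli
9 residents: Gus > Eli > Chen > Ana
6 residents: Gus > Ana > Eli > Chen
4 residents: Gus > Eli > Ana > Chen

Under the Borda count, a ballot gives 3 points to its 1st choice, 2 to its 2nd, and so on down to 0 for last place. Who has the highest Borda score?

Gus

Borda scores:
  Gus: 1 + 2·1 + 10·2 + 9·3 + 6·3 + 4·3 = 80
  Chen: 3 + 2·2 + 10·3 + 9·1 + 6·0 + 4·0 = 46
  Ana: 0 + 2·3 + 10·1 + 9·0 + 6·2 + 4·1 = 32
  Eli: 2 + 2·0 + 10·0 + 9·2 + 6·1 + 4·2 = 34
Gus has the highest total.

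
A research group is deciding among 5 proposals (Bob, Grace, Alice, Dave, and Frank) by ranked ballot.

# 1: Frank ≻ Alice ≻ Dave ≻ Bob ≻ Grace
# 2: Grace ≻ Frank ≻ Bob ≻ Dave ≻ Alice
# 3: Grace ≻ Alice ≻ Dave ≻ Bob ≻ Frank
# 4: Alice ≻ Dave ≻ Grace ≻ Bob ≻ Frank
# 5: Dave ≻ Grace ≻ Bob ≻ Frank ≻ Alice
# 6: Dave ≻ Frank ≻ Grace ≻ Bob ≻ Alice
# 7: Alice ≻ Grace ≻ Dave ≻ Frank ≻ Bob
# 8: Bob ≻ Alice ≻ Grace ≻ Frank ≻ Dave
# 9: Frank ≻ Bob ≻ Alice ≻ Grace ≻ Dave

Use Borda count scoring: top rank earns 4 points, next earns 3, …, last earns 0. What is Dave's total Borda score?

18

Borda scores:
  Bob: 1 + 2 + 1 + 1 + 2 + 1 + 0 + 4 + 3 = 15
  Grace: 0 + 4 + 4 + 2 + 3 + 2 + 3 + 2 + 1 = 21
  Alice: 3 + 0 + 3 + 4 + 0 + 0 + 4 + 3 + 2 = 19
  Dave: 2 + 1 + 2 + 3 + 4 + 4 + 2 + 0 + 0 = 18
  Frank: 4 + 3 + 0 + 0 + 1 + 3 + 1 + 1 + 4 = 17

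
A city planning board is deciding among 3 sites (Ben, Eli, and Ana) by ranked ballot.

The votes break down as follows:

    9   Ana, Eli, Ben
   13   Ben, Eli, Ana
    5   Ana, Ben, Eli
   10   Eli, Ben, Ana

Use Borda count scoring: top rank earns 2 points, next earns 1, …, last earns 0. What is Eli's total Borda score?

42

Borda scores:
  Ben: 9·0 + 13·2 + 5·1 + 10·1 = 41
  Eli: 9·1 + 13·1 + 5·0 + 10·2 = 42
  Ana: 9·2 + 13·0 + 5·2 + 10·0 = 28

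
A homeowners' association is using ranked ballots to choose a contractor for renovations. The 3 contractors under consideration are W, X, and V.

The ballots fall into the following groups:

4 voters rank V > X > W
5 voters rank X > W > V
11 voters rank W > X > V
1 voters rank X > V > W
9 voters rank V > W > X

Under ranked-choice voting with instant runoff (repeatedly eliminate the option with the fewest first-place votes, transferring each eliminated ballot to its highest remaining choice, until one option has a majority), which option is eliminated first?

X

Round 1: V 13, W 11, X 6. X has the fewest and is eliminated.
Round 2: W 16, V 14. W has a majority.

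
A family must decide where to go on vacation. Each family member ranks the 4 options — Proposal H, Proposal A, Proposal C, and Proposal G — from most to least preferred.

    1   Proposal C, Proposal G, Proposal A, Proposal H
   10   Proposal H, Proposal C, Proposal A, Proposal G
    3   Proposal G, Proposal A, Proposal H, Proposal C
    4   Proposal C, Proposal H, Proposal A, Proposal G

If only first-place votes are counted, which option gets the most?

Proposal H

First-place vote totals:
  Proposal H: 10
  Proposal A: 0
  Proposal C: 5
  Proposal G: 3
Proposal H has the most first-place votes.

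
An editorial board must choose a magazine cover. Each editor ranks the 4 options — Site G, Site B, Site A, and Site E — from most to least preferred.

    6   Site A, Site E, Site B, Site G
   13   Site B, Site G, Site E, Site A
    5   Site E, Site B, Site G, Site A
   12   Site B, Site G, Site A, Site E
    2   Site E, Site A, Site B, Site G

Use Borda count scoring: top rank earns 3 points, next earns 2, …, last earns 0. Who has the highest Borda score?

Site B

Borda scores:
  Site G: 6·0 + 13·2 + 5·1 + 12·2 + 2·0 = 55
  Site B: 6·1 + 13·3 + 5·2 + 12·3 + 2·1 = 93
  Site A: 6·3 + 13·0 + 5·0 + 12·1 + 2·2 = 34
  Site E: 6·2 + 13·1 + 5·3 + 12·0 + 2·3 = 46
Site B has the highest total.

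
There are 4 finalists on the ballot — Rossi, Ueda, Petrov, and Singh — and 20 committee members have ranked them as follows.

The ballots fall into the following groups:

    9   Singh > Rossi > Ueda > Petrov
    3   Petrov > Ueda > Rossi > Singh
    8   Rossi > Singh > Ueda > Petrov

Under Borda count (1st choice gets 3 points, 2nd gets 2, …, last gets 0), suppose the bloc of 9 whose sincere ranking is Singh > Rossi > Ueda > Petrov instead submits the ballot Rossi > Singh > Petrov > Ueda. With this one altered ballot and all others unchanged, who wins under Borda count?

Rossi

Borda totals with the altered ballot: Rossi 54, Ueda 14, Petrov 18, Singh 34.
The winner is unchanged: still Rossi.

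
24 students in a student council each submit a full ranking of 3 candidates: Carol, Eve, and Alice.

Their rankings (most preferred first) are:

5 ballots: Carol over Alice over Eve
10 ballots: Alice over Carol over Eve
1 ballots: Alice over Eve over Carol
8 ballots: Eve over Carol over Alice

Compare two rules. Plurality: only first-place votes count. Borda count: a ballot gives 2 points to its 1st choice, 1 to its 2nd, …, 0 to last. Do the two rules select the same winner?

Plurality first-place counts: Carol 5, Eve 8, Alice 11 → Alice.
Borda totals: Carol 28, Eve 17, Alice 27 → Carol.
The two rules disagree: plurality picks Alice, Borda picks Carol.

No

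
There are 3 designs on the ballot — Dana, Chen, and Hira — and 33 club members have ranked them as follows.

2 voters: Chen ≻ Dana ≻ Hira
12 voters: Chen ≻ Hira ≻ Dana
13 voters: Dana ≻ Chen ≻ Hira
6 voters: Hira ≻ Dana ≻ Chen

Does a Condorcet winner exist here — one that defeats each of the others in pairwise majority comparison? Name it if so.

Head-to-head results (33 voters total):
Dana vs Chen: Dana wins 19–14.
Dana vs Hira: Hira wins 18–15.
Chen vs Hira: Chen wins 27–6.
No candidate beats all others: Dana beats Chen beats Hira beats Dana, a majority cycle.

No Condorcet winner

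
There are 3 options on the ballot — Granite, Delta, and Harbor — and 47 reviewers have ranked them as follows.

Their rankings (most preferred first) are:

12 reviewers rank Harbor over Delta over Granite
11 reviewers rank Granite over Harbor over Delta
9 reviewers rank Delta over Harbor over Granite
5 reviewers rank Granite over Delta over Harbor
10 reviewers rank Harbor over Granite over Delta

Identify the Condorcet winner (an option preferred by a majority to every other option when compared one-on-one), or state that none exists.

Head-to-head results (47 voters total):
Granite vs Delta: Granite wins 26–21.
Granite vs Harbor: Harbor wins 31–16.
Delta vs Harbor: Harbor wins 33–14.
Harbor beats each rival — Granite (31–16), Delta (33–14) — so Harbor is the Condorcet winner.

Harbor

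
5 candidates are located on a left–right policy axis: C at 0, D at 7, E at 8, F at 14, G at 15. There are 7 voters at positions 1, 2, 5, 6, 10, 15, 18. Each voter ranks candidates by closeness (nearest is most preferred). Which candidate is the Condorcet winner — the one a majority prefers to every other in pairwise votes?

D

With single-peaked preferences on a line, the Condorcet winner is the candidate closest to the median voter.
The median voter (position 6) is closest to D at 7.
Check: D vs F — voters closer to D: 5 of 7.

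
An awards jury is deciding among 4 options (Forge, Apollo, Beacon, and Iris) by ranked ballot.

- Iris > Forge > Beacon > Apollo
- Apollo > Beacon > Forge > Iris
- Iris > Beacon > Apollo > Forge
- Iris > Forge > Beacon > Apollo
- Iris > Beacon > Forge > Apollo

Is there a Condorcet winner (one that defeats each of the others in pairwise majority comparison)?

Head-to-head results (5 voters total):
Forge vs Apollo: Forge wins 3–2.
Forge vs Beacon: Beacon wins 3–2.
Forge vs Iris: Iris wins 4–1.
Apollo vs Beacon: Beacon wins 4–1.
Apollo vs Iris: Iris wins 4–1.
Beacon vs Iris: Iris wins 4–1.
Iris beats each rival — Forge (4–1), Apollo (4–1), Beacon (4–1) — so Iris is the Condorcet winner.

Yes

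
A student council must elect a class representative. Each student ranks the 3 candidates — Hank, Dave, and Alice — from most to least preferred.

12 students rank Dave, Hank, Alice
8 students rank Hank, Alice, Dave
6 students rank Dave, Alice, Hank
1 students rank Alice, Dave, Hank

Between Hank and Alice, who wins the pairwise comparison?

Hank

Ballots ranking Hank above Alice: 12+8 = 20.
Ballots ranking Alice above Hank: 6+1 = 7.
Hank wins the head-to-head, 20–7.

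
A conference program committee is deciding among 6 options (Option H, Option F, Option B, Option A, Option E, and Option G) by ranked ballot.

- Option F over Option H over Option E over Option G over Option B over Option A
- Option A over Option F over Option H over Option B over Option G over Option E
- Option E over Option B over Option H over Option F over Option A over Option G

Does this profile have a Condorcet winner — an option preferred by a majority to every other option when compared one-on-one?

Head-to-head results (3 voters total):
Option H vs Option F: Option F wins 2–1.
Option H vs Option B: Option H wins 2–1.
Option H vs Option A: Option H wins 2–1.
Option H vs Option E: Option H wins 2–1.
Option H vs Option G: Option H wins 3–0.
Option F vs Option B: Option F wins 2–1.
Option F vs Option A: Option F wins 2–1.
Option F vs Option E: Option F wins 2–1.
Option F vs Option G: Option F wins 3–0.
Option B vs Option A: Option B wins 2–1.
Option B vs Option E: Option E wins 2–1.
Option B vs Option G: Option B wins 2–1.
Option A vs Option E: Option E wins 2–1.
Option A vs Option G: Option A wins 2–1.
Option E vs Option G: Option E wins 2–1.
Option F beats each rival — Option H (2–1), Option B (2–1), Option A (2–1), Option E (2–1), Option G (3–0) — so Option F is the Condorcet winner.

Yes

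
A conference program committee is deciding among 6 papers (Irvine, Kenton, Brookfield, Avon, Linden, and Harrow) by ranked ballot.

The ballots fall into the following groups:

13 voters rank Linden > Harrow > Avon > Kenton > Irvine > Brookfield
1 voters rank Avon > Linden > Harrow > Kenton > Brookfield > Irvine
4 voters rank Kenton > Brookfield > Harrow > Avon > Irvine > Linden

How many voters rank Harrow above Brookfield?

Ballots ranking Harrow above Brookfield: 13+1 = 14.
Ballots ranking Brookfield above Harrow: 4.
So 14 of 18 voters prefer Harrow to Brookfield.

14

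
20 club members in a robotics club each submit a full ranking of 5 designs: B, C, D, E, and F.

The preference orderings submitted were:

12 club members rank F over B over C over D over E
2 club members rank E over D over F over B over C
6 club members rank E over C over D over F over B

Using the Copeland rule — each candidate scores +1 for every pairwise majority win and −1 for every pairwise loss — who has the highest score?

F

Pairwise results:
  B vs C: B wins 14–6.
  B vs D: B wins 12–8.
  B vs E: B wins 12–8.
  B vs F: F wins 20–0.
  C vs D: C wins 18–2.
  C vs E: C wins 12–8.
  C vs F: F wins 14–6.
  D vs E: D wins 12–8.
  D vs F: F wins 12–8.
  E vs F: F wins 12–8.
Copeland scores (wins − losses):
  B: 3 − 1 = 2
  C: 2 − 2 = 0
  D: 1 − 3 = -2
  E: 0 − 4 = -4
  F: 4 − 0 = 4
F has the best Copeland score.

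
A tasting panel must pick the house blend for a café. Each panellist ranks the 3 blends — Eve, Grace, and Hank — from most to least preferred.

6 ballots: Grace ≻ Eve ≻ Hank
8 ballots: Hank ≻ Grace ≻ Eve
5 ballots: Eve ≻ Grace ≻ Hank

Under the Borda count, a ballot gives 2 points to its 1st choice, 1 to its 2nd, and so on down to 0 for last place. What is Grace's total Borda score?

25

Borda scores:
  Eve: 6·1 + 8·0 + 5·2 = 16
  Grace: 6·2 + 8·1 + 5·1 = 25
  Hank: 6·0 + 8·2 + 5·0 = 16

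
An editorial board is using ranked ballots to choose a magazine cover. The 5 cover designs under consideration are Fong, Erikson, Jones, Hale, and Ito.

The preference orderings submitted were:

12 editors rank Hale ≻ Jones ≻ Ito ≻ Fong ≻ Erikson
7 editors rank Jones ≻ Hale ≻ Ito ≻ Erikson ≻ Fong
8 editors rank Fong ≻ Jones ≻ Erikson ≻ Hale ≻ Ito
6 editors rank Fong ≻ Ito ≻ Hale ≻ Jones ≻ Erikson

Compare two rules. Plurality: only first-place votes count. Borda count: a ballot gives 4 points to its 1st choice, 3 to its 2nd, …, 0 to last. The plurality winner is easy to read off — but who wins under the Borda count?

Jones

Plurality first-place counts: Fong 14, Erikson 0, Jones 7, Hale 12, Ito 0 → Fong.
Borda totals: Fong 68, Erikson 23, Jones 94, Hale 89, Ito 56 → Jones.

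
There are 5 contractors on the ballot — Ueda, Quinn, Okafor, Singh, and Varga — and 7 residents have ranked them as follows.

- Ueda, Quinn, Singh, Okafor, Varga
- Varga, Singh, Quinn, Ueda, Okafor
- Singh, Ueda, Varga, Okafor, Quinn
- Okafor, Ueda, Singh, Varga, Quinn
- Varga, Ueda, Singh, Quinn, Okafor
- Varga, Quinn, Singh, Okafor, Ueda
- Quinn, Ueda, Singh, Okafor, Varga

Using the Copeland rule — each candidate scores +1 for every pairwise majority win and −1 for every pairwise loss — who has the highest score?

Ueda

Pairwise results:
  Ueda vs Quinn: Ueda wins 4–3.
  Ueda vs Okafor: Ueda wins 5–2.
  Ueda vs Singh: Ueda wins 4–3.
  Ueda vs Varga: Ueda wins 4–3.
  Quinn vs Okafor: Quinn wins 5–2.
  Quinn vs Singh: Singh wins 4–3.
  Quinn vs Varga: Varga wins 5–2.
  Okafor vs Singh: Singh wins 6–1.
  Okafor vs Varga: Varga wins 4–3.
  Singh vs Varga: Singh wins 4–3.
Copeland scores (wins − losses):
  Ueda: 4 − 0 = 4
  Quinn: 1 − 3 = -2
  Okafor: 0 − 4 = -4
  Singh: 3 − 1 = 2
  Varga: 2 − 2 = 0
Ueda has the best Copeland score.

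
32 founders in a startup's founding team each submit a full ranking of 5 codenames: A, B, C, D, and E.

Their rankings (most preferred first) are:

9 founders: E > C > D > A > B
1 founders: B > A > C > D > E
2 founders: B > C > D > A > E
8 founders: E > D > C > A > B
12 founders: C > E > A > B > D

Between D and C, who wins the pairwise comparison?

Ballots ranking D above C: 8.
Ballots ranking C above D: 9+1+2+12 = 24.
C wins the head-to-head, 24–8.

C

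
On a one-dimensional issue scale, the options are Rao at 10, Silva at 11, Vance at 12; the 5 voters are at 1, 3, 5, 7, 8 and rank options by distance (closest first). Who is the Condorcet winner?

With single-peaked preferences on a line, the Condorcet winner is the candidate closest to the median voter.
The median voter (position 5) is closest to Rao at 10.
Check: Rao vs Silva — voters closer to Rao: 5 of 5.

Rao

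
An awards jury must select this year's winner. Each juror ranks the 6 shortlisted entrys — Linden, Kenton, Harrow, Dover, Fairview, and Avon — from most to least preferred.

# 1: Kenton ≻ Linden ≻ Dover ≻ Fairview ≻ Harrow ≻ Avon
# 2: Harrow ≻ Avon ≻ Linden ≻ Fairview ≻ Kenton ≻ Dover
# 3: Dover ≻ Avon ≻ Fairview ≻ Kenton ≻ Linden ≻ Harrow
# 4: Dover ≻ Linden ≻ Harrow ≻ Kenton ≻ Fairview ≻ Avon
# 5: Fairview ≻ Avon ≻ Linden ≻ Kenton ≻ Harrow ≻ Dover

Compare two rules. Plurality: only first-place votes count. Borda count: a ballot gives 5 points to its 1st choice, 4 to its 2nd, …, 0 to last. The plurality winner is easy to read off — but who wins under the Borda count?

Plurality first-place counts: Linden 0, Kenton 1, Harrow 1, Dover 2, Fairview 1, Avon 0 → Dover.
Borda totals: Linden 15, Kenton 12, Harrow 10, Dover 13, Fairview 13, Avon 12 → Linden.

Linden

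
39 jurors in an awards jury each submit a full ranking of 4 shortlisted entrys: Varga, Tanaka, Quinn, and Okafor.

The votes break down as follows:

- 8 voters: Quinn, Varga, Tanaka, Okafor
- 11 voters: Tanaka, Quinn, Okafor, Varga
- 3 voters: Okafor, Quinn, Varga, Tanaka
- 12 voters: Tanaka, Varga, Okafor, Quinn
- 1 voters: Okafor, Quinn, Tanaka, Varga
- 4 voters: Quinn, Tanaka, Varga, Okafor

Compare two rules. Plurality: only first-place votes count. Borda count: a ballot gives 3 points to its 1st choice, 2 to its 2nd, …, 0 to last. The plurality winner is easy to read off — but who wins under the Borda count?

Plurality first-place counts: Varga 0, Tanaka 23, Quinn 12, Okafor 4 → Tanaka.
Borda totals: Varga 47, Tanaka 86, Quinn 66, Okafor 35 → Tanaka.

Tanaka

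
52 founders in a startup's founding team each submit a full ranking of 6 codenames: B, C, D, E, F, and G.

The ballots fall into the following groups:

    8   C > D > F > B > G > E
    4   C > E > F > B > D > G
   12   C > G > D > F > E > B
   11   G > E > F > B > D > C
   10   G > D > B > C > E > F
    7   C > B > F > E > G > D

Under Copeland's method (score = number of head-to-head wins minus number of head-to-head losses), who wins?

C

Pairwise results:
  B vs C: C wins 31–21.
  B vs D: D wins 30–22.
  B vs E: E wins 27–25.
  B vs F: F wins 35–17.
  B vs G: G wins 33–19.
  C vs D: C wins 31–21.
  C vs E: C wins 41–11.
  C vs F: C wins 41–11.
  C vs G: C wins 31–21.
  D vs E: D wins 30–22.
  D vs F: D wins 30–22.
  D vs G: G wins 40–12.
  E vs F: F wins 27–25.
  E vs G: G wins 41–11.
  F vs G: G wins 33–19.
Copeland scores (wins − losses):
  B: 0 − 5 = -5
  C: 5 − 0 = 5
  D: 3 − 2 = 1
  E: 1 − 4 = -3
  F: 2 − 3 = -1
  G: 4 − 1 = 3
C has the best Copeland score.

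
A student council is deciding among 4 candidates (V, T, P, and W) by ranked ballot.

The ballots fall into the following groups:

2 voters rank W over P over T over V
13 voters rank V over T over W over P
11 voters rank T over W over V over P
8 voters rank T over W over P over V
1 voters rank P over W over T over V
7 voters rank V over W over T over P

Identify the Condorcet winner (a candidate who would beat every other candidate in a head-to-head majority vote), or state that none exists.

Head-to-head results (42 voters total):
V vs T: T wins 22–20.
V vs P: V wins 31–11.
V vs W: W wins 22–20.
T vs P: T wins 39–3.
T vs W: T wins 32–10.
P vs W: W wins 41–1.
T beats each rival — V (22–20), P (39–3), W (32–10) — so T is the Condorcet winner.

T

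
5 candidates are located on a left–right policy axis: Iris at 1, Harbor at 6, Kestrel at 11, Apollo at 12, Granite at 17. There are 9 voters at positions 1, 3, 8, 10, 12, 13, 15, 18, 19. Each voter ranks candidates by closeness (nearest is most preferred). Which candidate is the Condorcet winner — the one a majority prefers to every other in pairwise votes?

With single-peaked preferences on a line, the Condorcet winner is the candidate closest to the median voter.
The median voter (position 12) is closest to Apollo at 12.
Check: Apollo vs Kestrel — voters closer to Apollo: 5 of 9.

Apollo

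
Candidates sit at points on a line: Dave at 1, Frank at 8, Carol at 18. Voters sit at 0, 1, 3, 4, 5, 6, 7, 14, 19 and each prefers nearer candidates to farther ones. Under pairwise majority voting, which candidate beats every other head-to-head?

Frank

With single-peaked preferences on a line, the Condorcet winner is the candidate closest to the median voter.
The median voter (position 5) is closest to Frank at 8.
Check: Frank vs Carol — voters closer to Frank: 7 of 9.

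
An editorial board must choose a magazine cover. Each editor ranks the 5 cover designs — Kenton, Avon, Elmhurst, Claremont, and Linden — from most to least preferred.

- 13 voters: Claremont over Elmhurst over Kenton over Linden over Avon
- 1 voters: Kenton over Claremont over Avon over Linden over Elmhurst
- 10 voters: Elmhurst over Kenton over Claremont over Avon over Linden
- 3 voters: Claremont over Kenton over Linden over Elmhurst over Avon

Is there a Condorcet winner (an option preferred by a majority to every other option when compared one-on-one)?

Head-to-head results (27 voters total):
Kenton vs Avon: Kenton wins 27–0.
Kenton vs Elmhurst: Elmhurst wins 23–4.
Kenton vs Claremont: Claremont wins 16–11.
Kenton vs Linden: Kenton wins 27–0.
Avon vs Elmhurst: Elmhurst wins 26–1.
Avon vs Claremont: Claremont wins 27–0.
Avon vs Linden: Linden wins 16–11.
Elmhurst vs Claremont: Claremont wins 17–10.
Elmhurst vs Linden: Elmhurst wins 23–4.
Claremont vs Linden: Claremont wins 27–0.
Claremont beats each rival — Kenton (16–11), Avon (27–0), Elmhurst (17–10), Linden (27–0) — so Claremont is the Condorcet winner.

Yes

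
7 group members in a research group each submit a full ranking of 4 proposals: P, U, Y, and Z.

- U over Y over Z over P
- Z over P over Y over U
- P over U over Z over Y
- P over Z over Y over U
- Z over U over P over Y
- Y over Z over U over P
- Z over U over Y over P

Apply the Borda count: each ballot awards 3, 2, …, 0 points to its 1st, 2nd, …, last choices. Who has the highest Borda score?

Borda scores:
  P: 0 + 2 + 3 + 3 + 1 + 0 + 0 = 9
  U: 3 + 0 + 2 + 0 + 2 + 1 + 2 = 10
  Y: 2 + 1 + 0 + 1 + 0 + 3 + 1 = 8
  Z: 1 + 3 + 1 + 2 + 3 + 2 + 3 = 15
Z has the highest total.

Z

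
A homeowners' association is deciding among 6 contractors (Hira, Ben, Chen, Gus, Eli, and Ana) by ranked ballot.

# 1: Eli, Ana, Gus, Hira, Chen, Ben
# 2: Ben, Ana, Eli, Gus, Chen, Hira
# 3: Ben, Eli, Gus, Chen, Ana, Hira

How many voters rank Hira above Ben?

1

Ballots ranking Hira above Ben: 1.
Ballots ranking Ben above Hira: 2.
So 1 of 3 voters prefer Hira to Ben.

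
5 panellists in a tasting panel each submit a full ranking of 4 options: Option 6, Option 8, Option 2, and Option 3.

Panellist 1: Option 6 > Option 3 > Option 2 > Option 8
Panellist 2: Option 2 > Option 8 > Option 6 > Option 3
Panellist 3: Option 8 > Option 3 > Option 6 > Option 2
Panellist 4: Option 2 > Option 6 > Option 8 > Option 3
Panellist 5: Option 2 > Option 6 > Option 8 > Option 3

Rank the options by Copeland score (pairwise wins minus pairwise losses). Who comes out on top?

Pairwise results:
  Option 6 vs Option 8: Option 6 wins 3–2.
  Option 6 vs Option 2: Option 2 wins 3–2.
  Option 6 vs Option 3: Option 6 wins 4–1.
  Option 8 vs Option 2: Option 2 wins 4–1.
  Option 8 vs Option 3: Option 8 wins 4–1.
  Option 2 vs Option 3: Option 2 wins 3–2.
Copeland scores (wins − losses):
  Option 6: 2 − 1 = 1
  Option 8: 1 − 2 = -1
  Option 2: 3 − 0 = 3
  Option 3: 0 − 3 = -3
Option 2 has the best Copeland score.

Option 2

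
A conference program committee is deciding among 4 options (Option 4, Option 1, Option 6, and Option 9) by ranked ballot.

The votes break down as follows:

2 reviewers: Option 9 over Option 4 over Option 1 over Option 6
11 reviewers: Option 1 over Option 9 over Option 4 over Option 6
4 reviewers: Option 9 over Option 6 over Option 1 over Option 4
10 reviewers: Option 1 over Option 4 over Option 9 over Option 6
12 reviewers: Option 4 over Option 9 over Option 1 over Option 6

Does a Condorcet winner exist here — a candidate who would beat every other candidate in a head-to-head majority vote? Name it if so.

Option 1

Head-to-head results (39 voters total):
Option 4 vs Option 1: Option 1 wins 25–14.
Option 4 vs Option 6: Option 4 wins 35–4.
Option 4 vs Option 9: Option 4 wins 22–17.
Option 1 vs Option 6: Option 1 wins 35–4.
Option 1 vs Option 9: Option 1 wins 21–18.
Option 6 vs Option 9: Option 9 wins 39–0.
Option 1 beats each rival — Option 4 (25–14), Option 6 (35–4), Option 9 (21–18) — so Option 1 is the Condorcet winner.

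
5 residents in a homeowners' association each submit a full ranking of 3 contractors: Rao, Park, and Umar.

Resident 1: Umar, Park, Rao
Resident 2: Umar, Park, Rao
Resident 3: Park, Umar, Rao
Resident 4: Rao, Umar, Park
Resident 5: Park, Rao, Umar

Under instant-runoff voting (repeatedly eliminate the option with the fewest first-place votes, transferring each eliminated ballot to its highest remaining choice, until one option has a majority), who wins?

Umar

Round 1: Park 2, Umar 2, Rao 1. Rao has the fewest and is eliminated.
Round 2: Umar 3, Park 2. Umar has a majority.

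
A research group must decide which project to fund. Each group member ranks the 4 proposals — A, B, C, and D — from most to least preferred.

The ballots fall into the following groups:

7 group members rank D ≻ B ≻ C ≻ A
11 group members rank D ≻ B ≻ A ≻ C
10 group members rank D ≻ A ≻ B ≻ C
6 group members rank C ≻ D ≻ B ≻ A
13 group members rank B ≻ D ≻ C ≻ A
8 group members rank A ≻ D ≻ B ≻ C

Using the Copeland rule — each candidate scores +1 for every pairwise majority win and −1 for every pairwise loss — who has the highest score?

D

Pairwise results:
  A vs B: B wins 37–18.
  A vs C: A wins 29–26.
  A vs D: D wins 47–8.
  B vs C: B wins 49–6.
  B vs D: D wins 42–13.
  C vs D: D wins 49–6.
Copeland scores (wins − losses):
  A: 1 − 2 = -1
  B: 2 − 1 = 1
  C: 0 − 3 = -3
  D: 3 − 0 = 3
D has the best Copeland score.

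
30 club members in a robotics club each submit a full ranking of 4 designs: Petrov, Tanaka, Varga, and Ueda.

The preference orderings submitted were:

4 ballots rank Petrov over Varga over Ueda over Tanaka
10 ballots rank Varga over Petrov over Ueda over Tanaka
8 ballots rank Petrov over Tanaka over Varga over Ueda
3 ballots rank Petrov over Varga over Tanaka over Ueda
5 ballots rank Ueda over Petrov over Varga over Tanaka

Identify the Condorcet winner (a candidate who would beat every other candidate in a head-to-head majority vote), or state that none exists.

Head-to-head results (30 voters total):
Petrov vs Tanaka: Petrov wins 30–0.
Petrov vs Varga: Petrov wins 20–10.
Petrov vs Ueda: Petrov wins 25–5.
Tanaka vs Varga: Varga wins 22–8.
Tanaka vs Ueda: Ueda wins 19–11.
Varga vs Ueda: Varga wins 25–5.
Petrov beats each rival — Tanaka (30–0), Varga (20–10), Ueda (25–5) — so Petrov is the Condorcet winner.

Petrov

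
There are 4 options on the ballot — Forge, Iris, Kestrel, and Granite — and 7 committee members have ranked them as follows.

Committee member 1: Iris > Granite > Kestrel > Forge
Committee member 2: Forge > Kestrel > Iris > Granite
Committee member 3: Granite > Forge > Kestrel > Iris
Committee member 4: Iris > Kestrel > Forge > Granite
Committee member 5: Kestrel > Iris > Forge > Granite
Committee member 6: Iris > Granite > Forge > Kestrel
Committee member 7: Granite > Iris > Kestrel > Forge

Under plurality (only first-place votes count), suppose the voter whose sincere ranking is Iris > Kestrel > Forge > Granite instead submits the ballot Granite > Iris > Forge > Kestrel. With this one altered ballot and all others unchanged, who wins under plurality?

Granite

First-place totals with the altered ballot: Forge 1, Iris 2, Kestrel 1, Granite 3.
The switch changes the winner from Iris to Granite.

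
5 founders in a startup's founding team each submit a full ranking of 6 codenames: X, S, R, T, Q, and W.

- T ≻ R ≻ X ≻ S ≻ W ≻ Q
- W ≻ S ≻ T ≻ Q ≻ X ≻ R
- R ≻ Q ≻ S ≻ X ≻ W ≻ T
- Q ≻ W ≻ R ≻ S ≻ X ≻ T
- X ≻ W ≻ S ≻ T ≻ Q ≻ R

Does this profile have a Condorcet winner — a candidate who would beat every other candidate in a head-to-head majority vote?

Head-to-head results (5 voters total):
X vs S: S wins 3–2.
X vs R: R wins 3–2.
X vs T: X wins 3–2.
X vs Q: Q wins 3–2.
X vs W: X wins 3–2.
S vs R: R wins 3–2.
S vs T: S wins 4–1.
S vs Q: S wins 3–2.
S vs W: W wins 3–2.
R vs T: T wins 3–2.
R vs Q: Q wins 3–2.
R vs W: W wins 3–2.
T vs Q: T wins 3–2.
T vs W: W wins 4–1.
Q vs W: W wins 3–2.
No candidate beats all others: X beats W beats S beats X, a majority cycle.

No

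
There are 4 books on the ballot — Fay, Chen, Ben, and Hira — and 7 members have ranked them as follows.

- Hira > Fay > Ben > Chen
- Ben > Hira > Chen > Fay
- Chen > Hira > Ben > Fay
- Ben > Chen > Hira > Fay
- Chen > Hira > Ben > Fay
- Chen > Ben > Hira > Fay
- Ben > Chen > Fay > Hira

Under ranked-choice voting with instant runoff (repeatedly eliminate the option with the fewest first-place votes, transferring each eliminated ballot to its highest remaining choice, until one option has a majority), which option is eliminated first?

Fay

Round 1: Chen 3, Ben 3, Hira 1, Fay 0. Fay has the fewest and is eliminated.
Round 2: Chen 3, Ben 3, Hira 1. Hira has the fewest and is eliminated.
Round 3: Ben 4, Chen 3. Ben has a majority.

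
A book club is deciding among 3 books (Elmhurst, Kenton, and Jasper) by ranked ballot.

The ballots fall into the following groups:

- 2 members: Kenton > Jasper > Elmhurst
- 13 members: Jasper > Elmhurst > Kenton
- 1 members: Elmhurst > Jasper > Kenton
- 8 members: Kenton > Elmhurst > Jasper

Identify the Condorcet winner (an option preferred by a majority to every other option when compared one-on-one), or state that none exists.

Jasper

Head-to-head results (24 voters total):
Elmhurst vs Kenton: Elmhurst wins 14–10.
Elmhurst vs Jasper: Jasper wins 15–9.
Kenton vs Jasper: Jasper wins 14–10.
Jasper beats each rival — Elmhurst (15–9), Kenton (14–10) — so Jasper is the Condorcet winner.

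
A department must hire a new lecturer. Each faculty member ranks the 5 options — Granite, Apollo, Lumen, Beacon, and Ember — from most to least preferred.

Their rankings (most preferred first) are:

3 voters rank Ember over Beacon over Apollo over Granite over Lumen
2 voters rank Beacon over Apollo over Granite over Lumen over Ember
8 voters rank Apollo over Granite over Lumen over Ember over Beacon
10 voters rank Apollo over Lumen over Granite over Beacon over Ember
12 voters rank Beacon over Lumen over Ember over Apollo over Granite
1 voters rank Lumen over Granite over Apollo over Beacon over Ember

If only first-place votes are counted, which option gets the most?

First-place vote totals:
  Granite: 0
  Apollo: 18
  Lumen: 1
  Beacon: 14
  Ember: 3
Apollo has the most first-place votes.

Apollo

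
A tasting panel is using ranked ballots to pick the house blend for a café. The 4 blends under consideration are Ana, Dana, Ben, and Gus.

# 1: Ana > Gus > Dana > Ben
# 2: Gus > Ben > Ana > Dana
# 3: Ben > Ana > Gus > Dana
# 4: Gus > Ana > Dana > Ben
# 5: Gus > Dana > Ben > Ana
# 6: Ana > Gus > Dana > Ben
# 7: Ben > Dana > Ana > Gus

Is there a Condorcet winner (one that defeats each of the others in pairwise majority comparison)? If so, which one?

Head-to-head results (7 voters total):
Ana vs Dana: Ana wins 5–2.
Ana vs Ben: Ben wins 4–3.
Ana vs Gus: Ana wins 4–3.
Dana vs Ben: Dana wins 4–3.
Dana vs Gus: Gus wins 6–1.
Ben vs Gus: Gus wins 5–2.
No candidate beats all others: Ana beats Dana beats Ben beats Ana, a majority cycle.

No Condorcet winner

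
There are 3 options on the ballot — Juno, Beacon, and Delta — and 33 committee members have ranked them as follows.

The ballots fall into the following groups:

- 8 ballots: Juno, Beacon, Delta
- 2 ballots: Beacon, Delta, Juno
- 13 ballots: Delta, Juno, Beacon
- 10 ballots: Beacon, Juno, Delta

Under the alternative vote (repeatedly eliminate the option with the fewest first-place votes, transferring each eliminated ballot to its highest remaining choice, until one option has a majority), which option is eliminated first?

Juno

Round 1: Delta 13, Beacon 12, Juno 8. Juno has the fewest and is eliminated.
Round 2: Beacon 20, Delta 13. Beacon has a majority.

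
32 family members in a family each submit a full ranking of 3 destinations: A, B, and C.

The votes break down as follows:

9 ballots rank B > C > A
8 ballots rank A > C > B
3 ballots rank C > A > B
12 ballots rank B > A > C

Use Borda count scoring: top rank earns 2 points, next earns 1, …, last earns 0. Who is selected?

Borda scores:
  A: 9·0 + 8·2 + 3·1 + 12·1 = 31
  B: 9·2 + 8·0 + 3·0 + 12·2 = 42
  C: 9·1 + 8·1 + 3·2 + 12·0 = 23
B has the highest total.

B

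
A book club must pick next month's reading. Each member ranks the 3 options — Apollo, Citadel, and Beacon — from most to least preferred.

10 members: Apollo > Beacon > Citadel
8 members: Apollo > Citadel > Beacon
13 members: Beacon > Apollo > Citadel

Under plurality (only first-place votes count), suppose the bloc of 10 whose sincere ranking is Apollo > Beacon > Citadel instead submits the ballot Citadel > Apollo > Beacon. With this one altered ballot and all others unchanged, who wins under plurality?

First-place totals with the altered ballot: Apollo 8, Citadel 10, Beacon 13.
The switch changes the winner from Apollo to Beacon.

Beacon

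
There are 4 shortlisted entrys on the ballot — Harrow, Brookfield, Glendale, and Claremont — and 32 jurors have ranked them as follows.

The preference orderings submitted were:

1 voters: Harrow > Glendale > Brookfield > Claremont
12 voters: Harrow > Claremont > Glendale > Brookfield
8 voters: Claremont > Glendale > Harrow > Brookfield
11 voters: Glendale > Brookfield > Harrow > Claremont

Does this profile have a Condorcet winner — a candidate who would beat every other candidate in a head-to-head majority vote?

Head-to-head results (32 voters total):
Harrow vs Brookfield: Harrow wins 21–11.
Harrow vs Glendale: Glendale wins 19–13.
Harrow vs Claremont: Harrow wins 24–8.
Brookfield vs Glendale: Glendale wins 32–0.
Brookfield vs Claremont: Claremont wins 20–12.
Glendale vs Claremont: Claremont wins 20–12.
No candidate beats all others: Harrow beats Claremont beats Glendale beats Harrow, a majority cycle.

No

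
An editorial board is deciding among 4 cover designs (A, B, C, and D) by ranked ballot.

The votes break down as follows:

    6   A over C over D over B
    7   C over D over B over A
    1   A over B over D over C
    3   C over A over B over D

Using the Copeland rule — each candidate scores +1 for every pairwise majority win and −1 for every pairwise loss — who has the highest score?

C

Pairwise results:
  A vs B: A wins 10–7.
  A vs C: C wins 10–7.
  A vs D: A wins 10–7.
  B vs C: C wins 16–1.
  B vs D: D wins 13–4.
  C vs D: C wins 16–1.
Copeland scores (wins − losses):
  A: 2 − 1 = 1
  B: 0 − 3 = -3
  C: 3 − 0 = 3
  D: 1 − 2 = -1
C has the best Copeland score.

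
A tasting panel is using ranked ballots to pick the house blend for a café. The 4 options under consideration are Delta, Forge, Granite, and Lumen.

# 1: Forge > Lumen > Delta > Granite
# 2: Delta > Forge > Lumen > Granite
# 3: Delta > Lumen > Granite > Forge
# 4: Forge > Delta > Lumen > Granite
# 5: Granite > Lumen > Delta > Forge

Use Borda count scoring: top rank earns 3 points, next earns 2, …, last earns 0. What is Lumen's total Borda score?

8

Borda scores:
  Delta: 1 + 3 + 3 + 2 + 1 = 10
  Forge: 3 + 2 + 0 + 3 + 0 = 8
  Granite: 0 + 0 + 1 + 0 + 3 = 4
  Lumen: 2 + 1 + 2 + 1 + 2 = 8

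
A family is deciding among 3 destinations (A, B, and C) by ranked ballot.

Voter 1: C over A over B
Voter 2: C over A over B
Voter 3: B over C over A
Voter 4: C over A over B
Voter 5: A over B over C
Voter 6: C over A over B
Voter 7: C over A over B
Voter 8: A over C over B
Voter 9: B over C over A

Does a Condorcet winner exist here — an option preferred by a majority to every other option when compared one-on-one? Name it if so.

Head-to-head results (9 voters total):
A vs B: A wins 7–2.
A vs C: C wins 7–2.
B vs C: C wins 6–3.
C beats each rival — A (7–2), B (6–3) — so C is the Condorcet winner.

C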